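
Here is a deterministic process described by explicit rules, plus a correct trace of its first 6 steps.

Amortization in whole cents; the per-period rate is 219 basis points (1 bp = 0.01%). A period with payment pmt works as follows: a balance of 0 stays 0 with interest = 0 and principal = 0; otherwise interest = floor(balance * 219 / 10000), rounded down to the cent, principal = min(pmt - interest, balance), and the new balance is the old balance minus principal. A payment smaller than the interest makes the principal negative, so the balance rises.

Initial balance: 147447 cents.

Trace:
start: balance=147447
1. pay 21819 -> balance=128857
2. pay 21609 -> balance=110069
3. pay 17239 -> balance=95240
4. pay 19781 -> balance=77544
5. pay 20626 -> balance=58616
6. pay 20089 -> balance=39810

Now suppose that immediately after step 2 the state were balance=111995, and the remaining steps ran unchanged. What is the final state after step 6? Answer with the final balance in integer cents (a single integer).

state after step 2 := balance=111995
3. pay 17239 -> balance=97208
4. pay 19781 -> balance=79555
5. pay 20626 -> balance=60671
6. pay 20089 -> balance=41910

41910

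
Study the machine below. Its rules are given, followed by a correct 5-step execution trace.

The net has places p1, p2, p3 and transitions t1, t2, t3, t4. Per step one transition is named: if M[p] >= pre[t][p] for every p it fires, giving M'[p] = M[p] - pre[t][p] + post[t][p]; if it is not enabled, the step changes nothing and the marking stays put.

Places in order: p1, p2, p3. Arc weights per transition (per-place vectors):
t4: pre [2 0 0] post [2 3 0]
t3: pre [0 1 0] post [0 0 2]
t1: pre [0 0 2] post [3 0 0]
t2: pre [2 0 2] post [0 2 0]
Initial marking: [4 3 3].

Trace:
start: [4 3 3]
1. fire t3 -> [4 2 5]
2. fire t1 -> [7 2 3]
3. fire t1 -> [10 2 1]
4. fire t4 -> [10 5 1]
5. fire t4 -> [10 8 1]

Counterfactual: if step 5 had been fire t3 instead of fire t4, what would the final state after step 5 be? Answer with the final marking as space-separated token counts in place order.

(re-executing from step 5 with the substitution; state before step 5: [10 5 1])
5. fire t3 -> [10 4 3]

10 4 3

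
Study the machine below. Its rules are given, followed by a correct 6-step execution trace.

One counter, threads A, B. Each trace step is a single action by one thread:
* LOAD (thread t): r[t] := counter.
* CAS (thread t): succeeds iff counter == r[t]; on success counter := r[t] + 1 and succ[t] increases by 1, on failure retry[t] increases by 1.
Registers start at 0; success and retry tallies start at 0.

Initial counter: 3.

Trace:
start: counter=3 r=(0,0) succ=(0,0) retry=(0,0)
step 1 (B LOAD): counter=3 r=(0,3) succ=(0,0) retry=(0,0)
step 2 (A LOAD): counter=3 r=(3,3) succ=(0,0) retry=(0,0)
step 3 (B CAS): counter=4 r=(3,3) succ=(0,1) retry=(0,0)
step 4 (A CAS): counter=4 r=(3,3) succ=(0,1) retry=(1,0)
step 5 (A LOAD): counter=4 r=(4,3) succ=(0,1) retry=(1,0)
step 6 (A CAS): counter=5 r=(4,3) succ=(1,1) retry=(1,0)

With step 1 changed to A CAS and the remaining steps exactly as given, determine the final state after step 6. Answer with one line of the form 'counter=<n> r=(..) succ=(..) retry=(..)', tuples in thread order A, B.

(re-executing from step 1 with the substitution; state before step 1: counter=3 r=(0,0) succ=(0,0) retry=(0,0))
step 1 (A CAS): counter=3 r=(0,0) succ=(0,0) retry=(1,0)
step 2 (A LOAD): counter=3 r=(3,0) succ=(0,0) retry=(1,0)
step 3 (B CAS): counter=3 r=(3,0) succ=(0,0) retry=(1,1)
step 4 (A CAS): counter=4 r=(3,0) succ=(1,0) retry=(1,1)
step 5 (A LOAD): counter=4 r=(4,0) succ=(1,0) retry=(1,1)
step 6 (A CAS): counter=5 r=(4,0) succ=(2,0) retry=(1,1)

counter=5 r=(4,0) succ=(2,0) retry=(1,1)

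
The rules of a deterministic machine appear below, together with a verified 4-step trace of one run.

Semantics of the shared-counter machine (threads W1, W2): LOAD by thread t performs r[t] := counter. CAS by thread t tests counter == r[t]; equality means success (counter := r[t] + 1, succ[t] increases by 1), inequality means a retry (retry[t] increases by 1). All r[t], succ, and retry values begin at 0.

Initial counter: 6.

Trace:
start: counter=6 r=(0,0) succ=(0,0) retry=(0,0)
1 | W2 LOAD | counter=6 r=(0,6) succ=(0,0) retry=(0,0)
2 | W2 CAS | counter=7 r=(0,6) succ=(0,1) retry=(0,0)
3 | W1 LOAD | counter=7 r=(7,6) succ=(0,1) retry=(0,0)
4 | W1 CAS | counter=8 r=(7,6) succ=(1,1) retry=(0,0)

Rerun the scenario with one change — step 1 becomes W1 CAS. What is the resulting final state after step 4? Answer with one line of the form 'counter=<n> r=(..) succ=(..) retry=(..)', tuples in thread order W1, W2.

(re-executing from step 1 with the substitution; state before step 1: counter=6 r=(0,0) succ=(0,0) retry=(0,0))
1 | W1 CAS | counter=6 r=(0,0) succ=(0,0) retry=(1,0)
2 | W2 CAS | counter=6 r=(0,0) succ=(0,0) retry=(1,1)
3 | W1 LOAD | counter=6 r=(6,0) succ=(0,0) retry=(1,1)
4 | W1 CAS | counter=7 r=(6,0) succ=(1,0) retry=(1,1)

counter=7 r=(6,0) succ=(1,0) retry=(1,1)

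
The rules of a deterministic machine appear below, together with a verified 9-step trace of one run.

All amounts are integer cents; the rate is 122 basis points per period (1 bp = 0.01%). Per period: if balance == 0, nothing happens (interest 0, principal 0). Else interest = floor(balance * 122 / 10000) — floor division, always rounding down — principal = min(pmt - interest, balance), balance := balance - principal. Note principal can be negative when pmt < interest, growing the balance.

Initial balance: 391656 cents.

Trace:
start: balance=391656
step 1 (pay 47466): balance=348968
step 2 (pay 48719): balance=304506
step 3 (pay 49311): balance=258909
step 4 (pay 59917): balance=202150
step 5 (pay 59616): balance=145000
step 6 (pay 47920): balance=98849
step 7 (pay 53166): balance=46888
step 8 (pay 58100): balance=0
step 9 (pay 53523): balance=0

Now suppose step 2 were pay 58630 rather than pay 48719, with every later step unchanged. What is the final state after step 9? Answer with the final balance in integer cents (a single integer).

0

(re-executing from step 2 with the substitution; state before step 2: balance=348968)
step 2 (pay 58630): balance=294595
step 3 (pay 49311): balance=248878
step 4 (pay 59917): balance=191997
step 5 (pay 59616): balance=134723
step 6 (pay 47920): balance=88446
step 7 (pay 53166): balance=36359
step 8 (pay 58100): balance=0
step 9 (pay 53523): balance=0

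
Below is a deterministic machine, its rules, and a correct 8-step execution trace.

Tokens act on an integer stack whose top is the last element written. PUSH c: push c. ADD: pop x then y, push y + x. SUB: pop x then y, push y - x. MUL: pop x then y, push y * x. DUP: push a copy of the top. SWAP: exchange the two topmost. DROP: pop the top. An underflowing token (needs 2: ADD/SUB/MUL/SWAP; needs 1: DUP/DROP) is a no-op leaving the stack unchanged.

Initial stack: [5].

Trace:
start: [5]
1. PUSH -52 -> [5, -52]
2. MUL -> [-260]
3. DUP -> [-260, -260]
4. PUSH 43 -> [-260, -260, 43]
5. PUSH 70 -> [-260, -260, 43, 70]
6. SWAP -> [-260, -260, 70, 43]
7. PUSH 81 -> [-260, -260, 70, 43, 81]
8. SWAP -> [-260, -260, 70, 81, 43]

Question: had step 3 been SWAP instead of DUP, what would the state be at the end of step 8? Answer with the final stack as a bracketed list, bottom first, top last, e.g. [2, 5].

[-260, 70, 81, 43]

(re-executing from step 3 with the substitution; state before step 3: [-260])
3. SWAP -> [-260]
4. PUSH 43 -> [-260, 43]
5. PUSH 70 -> [-260, 43, 70]
6. SWAP -> [-260, 70, 43]
7. PUSH 81 -> [-260, 70, 43, 81]
8. SWAP -> [-260, 70, 81, 43]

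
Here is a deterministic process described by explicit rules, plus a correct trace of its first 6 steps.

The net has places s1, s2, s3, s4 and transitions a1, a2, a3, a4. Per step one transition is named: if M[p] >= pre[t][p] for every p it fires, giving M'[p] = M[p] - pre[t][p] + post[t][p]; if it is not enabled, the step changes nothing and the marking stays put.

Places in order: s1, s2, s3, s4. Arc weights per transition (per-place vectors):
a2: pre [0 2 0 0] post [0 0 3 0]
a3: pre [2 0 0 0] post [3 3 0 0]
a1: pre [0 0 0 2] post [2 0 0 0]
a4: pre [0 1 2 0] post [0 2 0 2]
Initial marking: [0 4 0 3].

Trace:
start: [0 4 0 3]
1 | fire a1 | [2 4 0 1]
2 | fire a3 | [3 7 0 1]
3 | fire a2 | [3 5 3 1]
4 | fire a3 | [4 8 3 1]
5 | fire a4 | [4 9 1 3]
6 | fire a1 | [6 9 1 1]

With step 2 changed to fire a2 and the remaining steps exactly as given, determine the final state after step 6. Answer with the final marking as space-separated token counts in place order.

(re-executing from step 2 with the substitution; state before step 2: [2 4 0 1])
2 | fire a2 | [2 2 3 1]
3 | fire a2 | [2 0 6 1]
4 | fire a3 | [3 3 6 1]
5 | fire a4 | [3 4 4 3]
6 | fire a1 | [5 4 4 1]

5 4 4 1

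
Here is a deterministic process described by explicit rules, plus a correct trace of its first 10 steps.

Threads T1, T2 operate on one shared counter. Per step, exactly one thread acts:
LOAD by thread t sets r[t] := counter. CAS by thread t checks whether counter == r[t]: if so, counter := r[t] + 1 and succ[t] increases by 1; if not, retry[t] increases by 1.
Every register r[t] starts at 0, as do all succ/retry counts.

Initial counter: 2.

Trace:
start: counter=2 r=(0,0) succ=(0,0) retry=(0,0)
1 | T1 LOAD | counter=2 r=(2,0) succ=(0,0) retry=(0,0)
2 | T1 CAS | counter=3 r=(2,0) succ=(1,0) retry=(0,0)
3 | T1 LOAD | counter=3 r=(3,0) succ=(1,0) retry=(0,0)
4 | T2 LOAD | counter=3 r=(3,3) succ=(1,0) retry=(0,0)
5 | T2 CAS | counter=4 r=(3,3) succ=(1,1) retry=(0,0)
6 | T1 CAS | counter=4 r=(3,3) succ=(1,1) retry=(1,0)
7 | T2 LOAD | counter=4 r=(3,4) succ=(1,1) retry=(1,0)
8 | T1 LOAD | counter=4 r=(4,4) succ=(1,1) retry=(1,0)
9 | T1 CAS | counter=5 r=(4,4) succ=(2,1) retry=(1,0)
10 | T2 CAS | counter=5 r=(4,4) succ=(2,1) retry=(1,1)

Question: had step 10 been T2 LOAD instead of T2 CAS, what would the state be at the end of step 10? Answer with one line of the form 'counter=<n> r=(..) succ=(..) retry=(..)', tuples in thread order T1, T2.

(re-executing from step 10 with the substitution; state before step 10: counter=5 r=(4,4) succ=(2,1) retry=(1,0))
10 | T2 LOAD | counter=5 r=(4,5) succ=(2,1) retry=(1,0)

counter=5 r=(4,5) succ=(2,1) retry=(1,0)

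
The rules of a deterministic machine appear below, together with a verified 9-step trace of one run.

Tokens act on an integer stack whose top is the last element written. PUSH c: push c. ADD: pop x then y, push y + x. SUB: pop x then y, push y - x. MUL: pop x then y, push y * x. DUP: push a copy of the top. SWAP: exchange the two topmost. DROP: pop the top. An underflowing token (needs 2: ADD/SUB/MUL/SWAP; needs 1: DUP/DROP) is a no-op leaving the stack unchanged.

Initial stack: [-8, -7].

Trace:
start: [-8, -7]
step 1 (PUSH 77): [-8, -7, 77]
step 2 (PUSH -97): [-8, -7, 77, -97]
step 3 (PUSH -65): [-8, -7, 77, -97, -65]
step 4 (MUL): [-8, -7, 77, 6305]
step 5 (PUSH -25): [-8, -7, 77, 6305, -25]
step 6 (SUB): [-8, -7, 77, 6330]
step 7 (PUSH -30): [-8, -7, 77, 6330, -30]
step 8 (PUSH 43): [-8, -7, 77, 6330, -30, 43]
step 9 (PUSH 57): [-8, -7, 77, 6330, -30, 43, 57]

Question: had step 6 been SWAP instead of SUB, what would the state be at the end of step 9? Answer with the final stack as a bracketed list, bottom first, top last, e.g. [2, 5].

(re-executing from step 6 with the substitution; state before step 6: [-8, -7, 77, 6305, -25])
step 6 (SWAP): [-8, -7, 77, -25, 6305]
step 7 (PUSH -30): [-8, -7, 77, -25, 6305, -30]
step 8 (PUSH 43): [-8, -7, 77, -25, 6305, -30, 43]
step 9 (PUSH 57): [-8, -7, 77, -25, 6305, -30, 43, 57]

[-8, -7, 77, -25, 6305, -30, 43, 57]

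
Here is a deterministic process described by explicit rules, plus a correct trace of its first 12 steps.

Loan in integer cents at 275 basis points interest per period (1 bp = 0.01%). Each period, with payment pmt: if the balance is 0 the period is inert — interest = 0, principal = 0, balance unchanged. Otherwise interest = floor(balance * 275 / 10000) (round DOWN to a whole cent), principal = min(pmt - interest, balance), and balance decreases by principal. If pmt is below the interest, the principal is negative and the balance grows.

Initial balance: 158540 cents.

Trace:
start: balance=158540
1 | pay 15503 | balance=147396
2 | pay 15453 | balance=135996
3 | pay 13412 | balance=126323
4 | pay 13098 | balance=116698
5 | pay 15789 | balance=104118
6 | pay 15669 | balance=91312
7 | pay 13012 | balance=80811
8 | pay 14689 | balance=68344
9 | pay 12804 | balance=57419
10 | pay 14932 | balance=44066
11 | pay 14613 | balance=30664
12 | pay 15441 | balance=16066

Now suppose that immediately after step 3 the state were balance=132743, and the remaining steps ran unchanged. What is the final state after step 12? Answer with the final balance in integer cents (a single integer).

state after step 3 := balance=132743
4 | pay 13098 | balance=123295
5 | pay 15789 | balance=110896
6 | pay 15669 | balance=98276
7 | pay 13012 | balance=87966
8 | pay 14689 | balance=75696
9 | pay 12804 | balance=64973
10 | pay 14932 | balance=51827
11 | pay 14613 | balance=38639
12 | pay 15441 | balance=24260

24260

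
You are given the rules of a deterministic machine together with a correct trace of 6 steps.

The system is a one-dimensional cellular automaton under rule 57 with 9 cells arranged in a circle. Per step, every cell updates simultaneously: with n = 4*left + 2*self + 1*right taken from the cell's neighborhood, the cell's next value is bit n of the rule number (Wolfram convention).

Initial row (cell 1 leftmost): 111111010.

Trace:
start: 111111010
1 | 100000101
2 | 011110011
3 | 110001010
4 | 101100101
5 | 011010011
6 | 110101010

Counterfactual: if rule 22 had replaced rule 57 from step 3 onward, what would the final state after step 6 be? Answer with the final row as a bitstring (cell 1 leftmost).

(re-executing steps 3..6 under rule 22; state before step 3: 011110011)
3 | 000001100
4 | 000010010
5 | 000111111
6 | 101000000

101000000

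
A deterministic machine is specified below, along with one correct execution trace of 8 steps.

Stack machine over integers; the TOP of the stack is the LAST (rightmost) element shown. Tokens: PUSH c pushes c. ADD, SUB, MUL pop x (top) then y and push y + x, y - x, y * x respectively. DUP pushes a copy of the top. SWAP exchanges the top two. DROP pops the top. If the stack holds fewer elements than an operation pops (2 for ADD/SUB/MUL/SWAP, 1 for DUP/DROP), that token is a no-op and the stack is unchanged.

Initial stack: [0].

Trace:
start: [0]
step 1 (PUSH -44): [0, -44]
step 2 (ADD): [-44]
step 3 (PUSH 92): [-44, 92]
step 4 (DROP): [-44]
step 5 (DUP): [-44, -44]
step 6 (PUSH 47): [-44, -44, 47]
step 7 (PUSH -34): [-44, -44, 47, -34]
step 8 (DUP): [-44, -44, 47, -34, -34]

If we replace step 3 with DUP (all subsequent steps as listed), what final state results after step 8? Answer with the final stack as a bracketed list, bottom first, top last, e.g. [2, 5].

(re-executing from step 3 with the substitution; state before step 3: [-44])
step 3 (DUP): [-44, -44]
step 4 (DROP): [-44]
step 5 (DUP): [-44, -44]
step 6 (PUSH 47): [-44, -44, 47]
step 7 (PUSH -34): [-44, -44, 47, -34]
step 8 (DUP): [-44, -44, 47, -34, -34]

[-44, -44, 47, -34, -34]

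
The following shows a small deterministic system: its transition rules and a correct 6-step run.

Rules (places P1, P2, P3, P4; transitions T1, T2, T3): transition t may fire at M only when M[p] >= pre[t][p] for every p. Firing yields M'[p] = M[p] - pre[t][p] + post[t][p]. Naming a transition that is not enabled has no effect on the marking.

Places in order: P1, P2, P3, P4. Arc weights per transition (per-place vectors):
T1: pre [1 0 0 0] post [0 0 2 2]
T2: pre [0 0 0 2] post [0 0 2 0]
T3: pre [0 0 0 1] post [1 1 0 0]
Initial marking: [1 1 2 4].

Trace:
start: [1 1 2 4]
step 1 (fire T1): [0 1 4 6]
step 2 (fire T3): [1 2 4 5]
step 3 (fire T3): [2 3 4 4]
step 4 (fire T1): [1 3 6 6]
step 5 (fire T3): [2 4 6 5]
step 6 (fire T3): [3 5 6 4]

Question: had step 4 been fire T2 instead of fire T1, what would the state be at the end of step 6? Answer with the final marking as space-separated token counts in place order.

4 5 6 0

(re-executing from step 4 with the substitution; state before step 4: [2 3 4 4])
step 4 (fire T2): [2 3 6 2]
step 5 (fire T3): [3 4 6 1]
step 6 (fire T3): [4 5 6 0]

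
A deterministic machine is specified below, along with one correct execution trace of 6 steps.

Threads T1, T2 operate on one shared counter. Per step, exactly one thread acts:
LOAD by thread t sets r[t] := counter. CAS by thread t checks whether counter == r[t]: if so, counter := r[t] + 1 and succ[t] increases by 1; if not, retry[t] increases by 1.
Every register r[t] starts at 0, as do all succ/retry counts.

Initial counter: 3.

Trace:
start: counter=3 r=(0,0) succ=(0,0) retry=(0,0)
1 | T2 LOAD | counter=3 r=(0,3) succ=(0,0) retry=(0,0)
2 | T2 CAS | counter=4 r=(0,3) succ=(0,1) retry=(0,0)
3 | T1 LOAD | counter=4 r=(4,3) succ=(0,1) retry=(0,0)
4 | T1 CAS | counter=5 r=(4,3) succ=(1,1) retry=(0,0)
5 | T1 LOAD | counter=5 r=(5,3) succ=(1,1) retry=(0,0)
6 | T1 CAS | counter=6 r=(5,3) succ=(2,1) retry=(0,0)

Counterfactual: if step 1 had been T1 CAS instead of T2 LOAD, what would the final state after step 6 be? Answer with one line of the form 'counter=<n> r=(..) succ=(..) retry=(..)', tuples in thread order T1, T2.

counter=5 r=(4,0) succ=(2,0) retry=(1,1)

(re-executing from step 1 with the substitution; state before step 1: counter=3 r=(0,0) succ=(0,0) retry=(0,0))
1 | T1 CAS | counter=3 r=(0,0) succ=(0,0) retry=(1,0)
2 | T2 CAS | counter=3 r=(0,0) succ=(0,0) retry=(1,1)
3 | T1 LOAD | counter=3 r=(3,0) succ=(0,0) retry=(1,1)
4 | T1 CAS | counter=4 r=(3,0) succ=(1,0) retry=(1,1)
5 | T1 LOAD | counter=4 r=(4,0) succ=(1,0) retry=(1,1)
6 | T1 CAS | counter=5 r=(4,0) succ=(2,0) retry=(1,1)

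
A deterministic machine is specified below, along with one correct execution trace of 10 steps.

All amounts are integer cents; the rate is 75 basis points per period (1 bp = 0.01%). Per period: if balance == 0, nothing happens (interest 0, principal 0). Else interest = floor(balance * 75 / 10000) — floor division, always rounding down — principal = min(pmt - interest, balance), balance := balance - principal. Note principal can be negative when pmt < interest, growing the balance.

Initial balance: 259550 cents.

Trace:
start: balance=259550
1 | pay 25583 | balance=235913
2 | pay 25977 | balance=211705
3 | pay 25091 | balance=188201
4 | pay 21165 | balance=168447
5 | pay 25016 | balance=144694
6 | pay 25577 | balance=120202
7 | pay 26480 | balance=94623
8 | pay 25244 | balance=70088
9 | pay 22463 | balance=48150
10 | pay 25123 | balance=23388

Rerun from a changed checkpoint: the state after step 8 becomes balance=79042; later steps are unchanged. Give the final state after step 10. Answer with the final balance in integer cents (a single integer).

state after step 8 := balance=79042
9 | pay 22463 | balance=57171
10 | pay 25123 | balance=32476

32476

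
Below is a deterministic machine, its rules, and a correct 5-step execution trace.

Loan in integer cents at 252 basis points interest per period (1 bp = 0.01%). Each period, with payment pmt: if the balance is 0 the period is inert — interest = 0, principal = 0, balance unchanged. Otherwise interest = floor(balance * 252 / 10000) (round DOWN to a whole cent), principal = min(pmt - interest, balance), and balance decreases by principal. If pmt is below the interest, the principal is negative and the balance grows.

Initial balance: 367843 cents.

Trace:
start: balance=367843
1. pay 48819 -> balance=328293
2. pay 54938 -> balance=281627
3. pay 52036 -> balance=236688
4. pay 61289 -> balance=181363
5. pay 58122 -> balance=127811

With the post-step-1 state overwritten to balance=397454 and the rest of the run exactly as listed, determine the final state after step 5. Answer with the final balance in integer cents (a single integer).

204211

state after step 1 := balance=397454
2. pay 54938 -> balance=352531
3. pay 52036 -> balance=309378
4. pay 61289 -> balance=255885
5. pay 58122 -> balance=204211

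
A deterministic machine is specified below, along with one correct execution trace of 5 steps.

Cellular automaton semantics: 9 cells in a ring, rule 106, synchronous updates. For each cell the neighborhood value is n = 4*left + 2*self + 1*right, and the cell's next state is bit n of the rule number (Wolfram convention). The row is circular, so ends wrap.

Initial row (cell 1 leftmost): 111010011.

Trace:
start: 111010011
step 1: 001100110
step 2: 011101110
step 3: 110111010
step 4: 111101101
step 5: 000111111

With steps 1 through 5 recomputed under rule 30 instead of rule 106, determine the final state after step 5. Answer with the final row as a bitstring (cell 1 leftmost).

011111011

(re-executing steps 1..5 under rule 30; state before step 1: 111010011)
step 1: 000011110
step 2: 000110001
step 3: 101101011
step 4: 001001010
step 5: 011111011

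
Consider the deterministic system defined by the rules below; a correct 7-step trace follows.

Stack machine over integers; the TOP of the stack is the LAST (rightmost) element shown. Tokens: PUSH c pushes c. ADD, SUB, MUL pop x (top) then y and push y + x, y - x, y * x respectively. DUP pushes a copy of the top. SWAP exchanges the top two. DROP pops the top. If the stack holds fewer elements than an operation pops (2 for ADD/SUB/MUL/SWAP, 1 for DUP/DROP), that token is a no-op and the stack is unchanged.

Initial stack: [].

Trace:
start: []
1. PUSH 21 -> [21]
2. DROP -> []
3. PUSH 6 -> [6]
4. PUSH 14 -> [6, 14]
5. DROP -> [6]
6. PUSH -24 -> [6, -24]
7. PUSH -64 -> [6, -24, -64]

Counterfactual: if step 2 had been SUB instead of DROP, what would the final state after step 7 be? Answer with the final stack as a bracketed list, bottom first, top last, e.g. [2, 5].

[21, 6, -24, -64]

(re-executing from step 2 with the substitution; state before step 2: [21])
2. SUB -> [21]
3. PUSH 6 -> [21, 6]
4. PUSH 14 -> [21, 6, 14]
5. DROP -> [21, 6]
6. PUSH -24 -> [21, 6, -24]
7. PUSH -64 -> [21, 6, -24, -64]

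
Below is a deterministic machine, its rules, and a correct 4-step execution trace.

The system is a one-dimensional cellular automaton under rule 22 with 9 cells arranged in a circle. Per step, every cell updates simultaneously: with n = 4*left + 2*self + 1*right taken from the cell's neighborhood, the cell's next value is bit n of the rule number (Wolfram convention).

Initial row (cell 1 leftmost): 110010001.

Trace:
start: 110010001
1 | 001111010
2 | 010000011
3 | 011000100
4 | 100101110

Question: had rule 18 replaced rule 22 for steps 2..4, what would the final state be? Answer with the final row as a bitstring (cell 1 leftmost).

(re-executing steps 2..4 under rule 18; state before step 2: 001111010)
2 | 010000001
3 | 001000010
4 | 010100101

010100101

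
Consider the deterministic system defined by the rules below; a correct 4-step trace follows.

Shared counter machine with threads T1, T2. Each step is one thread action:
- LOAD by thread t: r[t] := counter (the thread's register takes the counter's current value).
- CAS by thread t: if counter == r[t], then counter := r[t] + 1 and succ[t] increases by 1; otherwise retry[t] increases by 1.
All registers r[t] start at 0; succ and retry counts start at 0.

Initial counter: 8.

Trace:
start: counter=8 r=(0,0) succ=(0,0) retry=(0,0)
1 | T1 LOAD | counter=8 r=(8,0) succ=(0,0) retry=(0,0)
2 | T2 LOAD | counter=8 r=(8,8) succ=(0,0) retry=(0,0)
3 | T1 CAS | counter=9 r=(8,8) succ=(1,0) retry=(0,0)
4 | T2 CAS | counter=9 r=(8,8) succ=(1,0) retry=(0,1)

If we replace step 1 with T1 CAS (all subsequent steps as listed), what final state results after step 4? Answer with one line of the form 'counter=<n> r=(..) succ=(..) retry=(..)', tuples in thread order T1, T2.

(re-executing from step 1 with the substitution; state before step 1: counter=8 r=(0,0) succ=(0,0) retry=(0,0))
1 | T1 CAS | counter=8 r=(0,0) succ=(0,0) retry=(1,0)
2 | T2 LOAD | counter=8 r=(0,8) succ=(0,0) retry=(1,0)
3 | T1 CAS | counter=8 r=(0,8) succ=(0,0) retry=(2,0)
4 | T2 CAS | counter=9 r=(0,8) succ=(0,1) retry=(2,0)

counter=9 r=(0,8) succ=(0,1) retry=(2,0)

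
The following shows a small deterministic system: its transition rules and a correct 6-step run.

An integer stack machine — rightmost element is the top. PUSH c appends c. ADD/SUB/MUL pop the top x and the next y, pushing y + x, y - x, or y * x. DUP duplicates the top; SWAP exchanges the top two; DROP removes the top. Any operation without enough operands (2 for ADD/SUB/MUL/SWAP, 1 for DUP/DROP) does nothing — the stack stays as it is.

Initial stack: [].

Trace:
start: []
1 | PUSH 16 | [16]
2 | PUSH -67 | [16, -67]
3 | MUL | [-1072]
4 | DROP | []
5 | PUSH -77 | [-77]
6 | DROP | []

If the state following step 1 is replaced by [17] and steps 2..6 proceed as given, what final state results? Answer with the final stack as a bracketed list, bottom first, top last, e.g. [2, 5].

[]

state after step 1 := [17]
2 | PUSH -67 | [17, -67]
3 | MUL | [-1139]
4 | DROP | []
5 | PUSH -77 | [-77]
6 | DROP | []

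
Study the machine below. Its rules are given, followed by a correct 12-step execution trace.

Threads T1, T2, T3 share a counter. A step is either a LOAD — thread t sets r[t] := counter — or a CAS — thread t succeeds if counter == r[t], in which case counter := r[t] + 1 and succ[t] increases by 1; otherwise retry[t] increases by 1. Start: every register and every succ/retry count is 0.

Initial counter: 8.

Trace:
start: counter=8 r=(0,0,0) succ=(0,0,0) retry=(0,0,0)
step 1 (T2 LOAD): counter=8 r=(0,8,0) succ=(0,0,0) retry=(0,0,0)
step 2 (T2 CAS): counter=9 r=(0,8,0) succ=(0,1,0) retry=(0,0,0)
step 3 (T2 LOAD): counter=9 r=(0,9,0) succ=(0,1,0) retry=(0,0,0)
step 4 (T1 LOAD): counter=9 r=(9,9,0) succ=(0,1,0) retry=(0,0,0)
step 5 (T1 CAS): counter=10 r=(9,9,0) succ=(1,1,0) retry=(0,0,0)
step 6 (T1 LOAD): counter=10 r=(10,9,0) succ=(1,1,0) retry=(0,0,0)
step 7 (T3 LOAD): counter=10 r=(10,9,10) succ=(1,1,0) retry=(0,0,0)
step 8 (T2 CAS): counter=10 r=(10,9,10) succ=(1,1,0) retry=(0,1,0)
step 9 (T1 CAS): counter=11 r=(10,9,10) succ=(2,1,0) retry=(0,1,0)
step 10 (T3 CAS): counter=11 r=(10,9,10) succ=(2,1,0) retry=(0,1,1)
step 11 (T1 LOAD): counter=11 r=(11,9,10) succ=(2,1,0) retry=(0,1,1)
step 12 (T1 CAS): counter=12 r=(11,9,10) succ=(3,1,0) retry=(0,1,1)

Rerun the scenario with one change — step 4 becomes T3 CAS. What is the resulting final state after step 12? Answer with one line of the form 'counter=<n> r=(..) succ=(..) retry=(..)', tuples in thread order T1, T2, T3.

(re-executing from step 4 with the substitution; state before step 4: counter=9 r=(0,9,0) succ=(0,1,0) retry=(0,0,0))
step 4 (T3 CAS): counter=9 r=(0,9,0) succ=(0,1,0) retry=(0,0,1)
step 5 (T1 CAS): counter=9 r=(0,9,0) succ=(0,1,0) retry=(1,0,1)
step 6 (T1 LOAD): counter=9 r=(9,9,0) succ=(0,1,0) retry=(1,0,1)
step 7 (T3 LOAD): counter=9 r=(9,9,9) succ=(0,1,0) retry=(1,0,1)
step 8 (T2 CAS): counter=10 r=(9,9,9) succ=(0,2,0) retry=(1,0,1)
step 9 (T1 CAS): counter=10 r=(9,9,9) succ=(0,2,0) retry=(2,0,1)
step 10 (T3 CAS): counter=10 r=(9,9,9) succ=(0,2,0) retry=(2,0,2)
step 11 (T1 LOAD): counter=10 r=(10,9,9) succ=(0,2,0) retry=(2,0,2)
step 12 (T1 CAS): counter=11 r=(10,9,9) succ=(1,2,0) retry=(2,0,2)

counter=11 r=(10,9,9) succ=(1,2,0) retry=(2,0,2)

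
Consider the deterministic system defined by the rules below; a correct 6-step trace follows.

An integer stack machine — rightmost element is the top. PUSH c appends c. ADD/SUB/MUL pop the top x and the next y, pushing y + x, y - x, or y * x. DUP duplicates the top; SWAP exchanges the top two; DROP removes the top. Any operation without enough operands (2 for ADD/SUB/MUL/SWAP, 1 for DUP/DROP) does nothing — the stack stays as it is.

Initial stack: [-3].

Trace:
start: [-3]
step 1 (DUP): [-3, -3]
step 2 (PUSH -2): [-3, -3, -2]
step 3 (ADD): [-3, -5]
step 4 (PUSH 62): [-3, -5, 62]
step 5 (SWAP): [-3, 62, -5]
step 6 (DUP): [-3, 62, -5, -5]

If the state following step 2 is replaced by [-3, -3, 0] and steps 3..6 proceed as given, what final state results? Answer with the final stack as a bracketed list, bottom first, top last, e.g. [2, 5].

[-3, 62, -3, -3]

state after step 2 := [-3, -3, 0]
step 3 (ADD): [-3, -3]
step 4 (PUSH 62): [-3, -3, 62]
step 5 (SWAP): [-3, 62, -3]
step 6 (DUP): [-3, 62, -3, -3]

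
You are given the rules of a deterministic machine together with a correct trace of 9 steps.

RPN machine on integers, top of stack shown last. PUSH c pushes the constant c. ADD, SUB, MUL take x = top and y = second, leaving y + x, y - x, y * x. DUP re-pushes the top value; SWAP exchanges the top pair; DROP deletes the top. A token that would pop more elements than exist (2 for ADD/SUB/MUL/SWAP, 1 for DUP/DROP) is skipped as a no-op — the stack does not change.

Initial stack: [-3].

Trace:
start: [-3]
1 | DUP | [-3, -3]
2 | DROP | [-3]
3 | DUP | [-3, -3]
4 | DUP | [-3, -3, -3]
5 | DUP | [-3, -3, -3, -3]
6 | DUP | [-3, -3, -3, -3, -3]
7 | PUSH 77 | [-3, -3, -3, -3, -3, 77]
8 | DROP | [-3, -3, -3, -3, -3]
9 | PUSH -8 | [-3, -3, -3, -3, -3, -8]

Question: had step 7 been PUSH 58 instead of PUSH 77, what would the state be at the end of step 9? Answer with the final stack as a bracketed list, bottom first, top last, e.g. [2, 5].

[-3, -3, -3, -3, -3, -8]

(re-executing from step 7 with the substitution; state before step 7: [-3, -3, -3, -3, -3])
7 | PUSH 58 | [-3, -3, -3, -3, -3, 58]
8 | DROP | [-3, -3, -3, -3, -3]
9 | PUSH -8 | [-3, -3, -3, -3, -3, -8]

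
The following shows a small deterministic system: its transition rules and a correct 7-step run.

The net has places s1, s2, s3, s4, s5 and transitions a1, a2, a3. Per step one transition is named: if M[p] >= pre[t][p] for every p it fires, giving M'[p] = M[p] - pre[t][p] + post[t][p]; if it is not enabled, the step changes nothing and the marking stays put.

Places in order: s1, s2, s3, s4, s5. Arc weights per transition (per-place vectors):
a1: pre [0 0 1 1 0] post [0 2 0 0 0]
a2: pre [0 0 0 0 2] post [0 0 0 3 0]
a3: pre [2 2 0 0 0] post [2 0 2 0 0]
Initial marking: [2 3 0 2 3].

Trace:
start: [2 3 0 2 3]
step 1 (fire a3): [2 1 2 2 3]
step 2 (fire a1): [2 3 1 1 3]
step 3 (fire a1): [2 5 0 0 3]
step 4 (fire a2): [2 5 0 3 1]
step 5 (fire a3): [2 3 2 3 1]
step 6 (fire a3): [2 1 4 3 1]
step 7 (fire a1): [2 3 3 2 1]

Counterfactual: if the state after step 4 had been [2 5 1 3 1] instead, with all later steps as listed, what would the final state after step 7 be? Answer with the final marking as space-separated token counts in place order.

2 3 4 2 1

state after step 4 := [2 5 1 3 1]
step 5 (fire a3): [2 3 3 3 1]
step 6 (fire a3): [2 1 5 3 1]
step 7 (fire a1): [2 3 4 2 1]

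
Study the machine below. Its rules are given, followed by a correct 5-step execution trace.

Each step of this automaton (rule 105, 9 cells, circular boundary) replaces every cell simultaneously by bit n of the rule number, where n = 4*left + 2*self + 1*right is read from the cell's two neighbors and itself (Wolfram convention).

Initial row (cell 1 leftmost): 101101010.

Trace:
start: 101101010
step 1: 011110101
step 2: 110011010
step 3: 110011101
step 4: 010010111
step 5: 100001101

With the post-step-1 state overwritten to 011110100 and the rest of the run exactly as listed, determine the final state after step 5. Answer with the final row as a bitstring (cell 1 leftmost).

state after step 1 := 011110100
step 2: 010011001
step 3: 100011000
step 4: 001011010
step 5: 100111100

100111100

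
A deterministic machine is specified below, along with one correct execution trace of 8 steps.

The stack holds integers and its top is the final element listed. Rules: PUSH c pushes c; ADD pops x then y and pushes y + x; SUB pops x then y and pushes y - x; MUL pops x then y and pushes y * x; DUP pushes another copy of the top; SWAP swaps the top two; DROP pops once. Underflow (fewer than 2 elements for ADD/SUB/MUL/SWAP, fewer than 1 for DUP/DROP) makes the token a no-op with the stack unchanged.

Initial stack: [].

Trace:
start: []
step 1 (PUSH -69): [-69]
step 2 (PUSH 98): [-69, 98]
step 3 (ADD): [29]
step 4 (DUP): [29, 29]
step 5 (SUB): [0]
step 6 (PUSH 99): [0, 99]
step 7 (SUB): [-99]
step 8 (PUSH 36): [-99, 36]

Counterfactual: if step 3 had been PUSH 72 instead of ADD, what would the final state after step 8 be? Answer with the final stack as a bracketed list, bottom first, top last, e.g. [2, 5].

[-69, 98, -99, 36]

(re-executing from step 3 with the substitution; state before step 3: [-69, 98])
step 3 (PUSH 72): [-69, 98, 72]
step 4 (DUP): [-69, 98, 72, 72]
step 5 (SUB): [-69, 98, 0]
step 6 (PUSH 99): [-69, 98, 0, 99]
step 7 (SUB): [-69, 98, -99]
step 8 (PUSH 36): [-69, 98, -99, 36]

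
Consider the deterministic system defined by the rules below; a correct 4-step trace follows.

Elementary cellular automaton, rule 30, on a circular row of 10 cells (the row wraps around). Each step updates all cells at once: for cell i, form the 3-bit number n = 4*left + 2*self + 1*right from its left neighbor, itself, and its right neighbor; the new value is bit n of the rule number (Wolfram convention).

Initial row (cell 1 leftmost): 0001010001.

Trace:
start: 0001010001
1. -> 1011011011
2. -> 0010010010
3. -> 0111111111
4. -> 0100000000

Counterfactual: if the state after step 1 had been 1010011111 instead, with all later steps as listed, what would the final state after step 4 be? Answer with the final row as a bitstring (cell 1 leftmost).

state after step 1 := 1010011111
2. -> 0011110000
3. -> 0110001000
4. -> 1101011100

1101011100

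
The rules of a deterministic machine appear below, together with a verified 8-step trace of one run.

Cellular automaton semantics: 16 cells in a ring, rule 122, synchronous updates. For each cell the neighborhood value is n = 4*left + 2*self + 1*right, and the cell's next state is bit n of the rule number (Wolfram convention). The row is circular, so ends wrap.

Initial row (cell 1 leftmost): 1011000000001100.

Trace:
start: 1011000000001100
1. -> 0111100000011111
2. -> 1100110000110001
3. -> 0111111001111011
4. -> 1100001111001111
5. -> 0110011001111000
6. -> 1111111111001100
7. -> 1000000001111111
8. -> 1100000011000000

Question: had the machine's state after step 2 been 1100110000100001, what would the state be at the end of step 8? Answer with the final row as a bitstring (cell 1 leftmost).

1100000000001100

state after step 2 := 1100110000100001
3. -> 0111111001010011
4. -> 1100001110101111
5. -> 0110011011011000
6. -> 1111111111111100
7. -> 1000000000000111
8. -> 1100000000001100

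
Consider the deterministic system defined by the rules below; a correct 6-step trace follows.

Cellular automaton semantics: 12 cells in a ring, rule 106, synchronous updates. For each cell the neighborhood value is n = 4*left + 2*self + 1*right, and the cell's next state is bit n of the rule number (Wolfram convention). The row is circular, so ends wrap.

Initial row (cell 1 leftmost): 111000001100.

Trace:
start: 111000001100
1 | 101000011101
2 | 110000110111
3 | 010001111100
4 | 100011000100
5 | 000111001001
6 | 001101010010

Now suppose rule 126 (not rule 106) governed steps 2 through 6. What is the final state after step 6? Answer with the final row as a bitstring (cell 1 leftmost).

(re-executing steps 2..6 under rule 126; state before step 2: 101000011101)
2 | 111100110111
3 | 000111111100
4 | 001100000110
5 | 011110001111
6 | 110011011001

110011011001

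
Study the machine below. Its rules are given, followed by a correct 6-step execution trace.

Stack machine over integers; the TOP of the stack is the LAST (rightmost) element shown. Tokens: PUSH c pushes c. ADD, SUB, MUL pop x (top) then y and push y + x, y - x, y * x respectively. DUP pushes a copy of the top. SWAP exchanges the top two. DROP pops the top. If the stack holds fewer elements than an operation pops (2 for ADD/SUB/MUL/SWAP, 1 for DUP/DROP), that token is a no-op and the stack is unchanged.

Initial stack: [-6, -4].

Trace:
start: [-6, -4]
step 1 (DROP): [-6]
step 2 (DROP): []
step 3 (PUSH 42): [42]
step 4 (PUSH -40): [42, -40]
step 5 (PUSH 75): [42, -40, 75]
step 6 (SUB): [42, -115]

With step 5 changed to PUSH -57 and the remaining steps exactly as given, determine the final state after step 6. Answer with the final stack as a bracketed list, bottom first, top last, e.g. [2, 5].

[42, 17]

(re-executing from step 5 with the substitution; state before step 5: [42, -40])
step 5 (PUSH -57): [42, -40, -57]
step 6 (SUB): [42, 17]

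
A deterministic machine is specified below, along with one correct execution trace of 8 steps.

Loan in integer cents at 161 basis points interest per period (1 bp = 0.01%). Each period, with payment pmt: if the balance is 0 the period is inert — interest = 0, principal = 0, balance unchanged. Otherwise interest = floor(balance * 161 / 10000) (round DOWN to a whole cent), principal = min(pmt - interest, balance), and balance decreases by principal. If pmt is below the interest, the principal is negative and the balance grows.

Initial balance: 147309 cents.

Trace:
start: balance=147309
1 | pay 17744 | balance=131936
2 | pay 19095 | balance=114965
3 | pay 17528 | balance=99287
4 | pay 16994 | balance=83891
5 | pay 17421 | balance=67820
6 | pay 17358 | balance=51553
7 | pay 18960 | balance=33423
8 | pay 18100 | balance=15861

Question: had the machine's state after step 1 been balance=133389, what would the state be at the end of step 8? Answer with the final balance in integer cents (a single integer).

state after step 1 := balance=133389
2 | pay 19095 | balance=116441
3 | pay 17528 | balance=100787
4 | pay 16994 | balance=85415
5 | pay 17421 | balance=69369
6 | pay 17358 | balance=53127
7 | pay 18960 | balance=35022
8 | pay 18100 | balance=17485

17485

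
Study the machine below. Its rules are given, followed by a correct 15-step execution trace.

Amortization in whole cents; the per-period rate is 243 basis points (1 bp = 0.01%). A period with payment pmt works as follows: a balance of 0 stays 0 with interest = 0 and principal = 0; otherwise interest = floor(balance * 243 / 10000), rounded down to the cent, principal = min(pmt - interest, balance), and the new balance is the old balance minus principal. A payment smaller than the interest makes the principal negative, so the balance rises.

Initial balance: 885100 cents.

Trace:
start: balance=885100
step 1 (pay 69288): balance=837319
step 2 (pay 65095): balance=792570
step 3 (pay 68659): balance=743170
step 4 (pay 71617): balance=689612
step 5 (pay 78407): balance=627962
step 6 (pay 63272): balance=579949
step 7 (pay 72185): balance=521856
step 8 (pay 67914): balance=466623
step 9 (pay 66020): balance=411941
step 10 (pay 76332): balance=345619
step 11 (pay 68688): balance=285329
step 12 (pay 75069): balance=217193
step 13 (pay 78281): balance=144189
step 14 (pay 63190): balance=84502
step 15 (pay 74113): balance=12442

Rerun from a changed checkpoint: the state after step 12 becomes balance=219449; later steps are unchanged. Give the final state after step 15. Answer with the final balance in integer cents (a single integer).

state after step 12 := balance=219449
step 13 (pay 78281): balance=146500
step 14 (pay 63190): balance=86869
step 15 (pay 74113): balance=14866

14866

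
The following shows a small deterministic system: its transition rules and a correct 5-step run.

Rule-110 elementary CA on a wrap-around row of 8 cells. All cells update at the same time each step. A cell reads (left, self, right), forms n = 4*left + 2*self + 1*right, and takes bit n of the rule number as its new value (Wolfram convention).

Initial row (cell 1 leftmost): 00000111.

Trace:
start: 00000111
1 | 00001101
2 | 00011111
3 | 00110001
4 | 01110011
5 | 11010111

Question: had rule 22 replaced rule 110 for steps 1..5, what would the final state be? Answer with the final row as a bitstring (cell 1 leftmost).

00000000

(re-executing steps 1..5 under rule 22; state before step 1: 00000111)
1 | 10001000
2 | 11011101
3 | 00000000
4 | 00000000
5 | 00000000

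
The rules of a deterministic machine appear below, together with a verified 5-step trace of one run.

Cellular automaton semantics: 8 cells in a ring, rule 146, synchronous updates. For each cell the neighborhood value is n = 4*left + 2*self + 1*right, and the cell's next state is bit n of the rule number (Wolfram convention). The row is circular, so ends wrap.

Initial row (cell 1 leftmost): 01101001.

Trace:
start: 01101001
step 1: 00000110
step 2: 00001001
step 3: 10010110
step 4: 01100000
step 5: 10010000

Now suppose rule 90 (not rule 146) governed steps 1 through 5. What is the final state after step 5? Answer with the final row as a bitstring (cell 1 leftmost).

(re-executing steps 1..5 under rule 90; state before step 1: 01101001)
step 1: 01100110
step 2: 11111111
step 3: 00000000
step 4: 00000000
step 5: 00000000

00000000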